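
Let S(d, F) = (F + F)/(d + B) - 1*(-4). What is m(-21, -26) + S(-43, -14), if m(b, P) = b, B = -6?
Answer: -115/7 ≈ -16.429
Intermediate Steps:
S(d, F) = 4 + 2*F/(-6 + d) (S(d, F) = (F + F)/(d - 6) - 1*(-4) = (2*F)/(-6 + d) + 4 = 2*F/(-6 + d) + 4 = 4 + 2*F/(-6 + d))
m(-21, -26) + S(-43, -14) = -21 + 2*(-12 - 14 + 2*(-43))/(-6 - 43) = -21 + 2*(-12 - 14 - 86)/(-49) = -21 + 2*(-1/49)*(-112) = -21 + 32/7 = -115/7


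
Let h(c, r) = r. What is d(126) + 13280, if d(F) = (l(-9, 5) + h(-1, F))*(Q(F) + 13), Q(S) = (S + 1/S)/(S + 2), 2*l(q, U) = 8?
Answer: 121750085/8064 ≈ 15098.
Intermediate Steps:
l(q, U) = 4 (l(q, U) = (1/2)*8 = 4)
Q(S) = (S + 1/S)/(2 + S)
d(F) = (4 + F)*(13 + (1 + F**2)/(F*(2 + F))) (d(F) = (4 + F)*((1 + F**2)/(F*(2 + F)) + 13) = (4 + F)*(13 + (1 + F**2)/(F*(2 + F))))
d(126) + 13280 = (4 + 14*126**3 + 82*126**2 + 105*126)/(126*(2 + 126)) + 13280 = (1/126)*(4 + 14*2000376 + 82*15876 + 13230)/128 + 13280 = (1/126)*(1/128)*(4 + 28005264 + 1301832 + 13230) + 13280 = (1/126)*(1/128)*29320330 + 13280 = 14660165/8064 + 13280 = 121750085/8064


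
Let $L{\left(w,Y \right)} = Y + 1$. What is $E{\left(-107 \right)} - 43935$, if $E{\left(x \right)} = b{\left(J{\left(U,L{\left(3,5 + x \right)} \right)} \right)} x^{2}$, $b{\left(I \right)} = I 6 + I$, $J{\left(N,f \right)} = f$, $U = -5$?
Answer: $-8138378$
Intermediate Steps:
$L{\left(w,Y \right)} = 1 + Y$
$b{\left(I \right)} = 7 I$ ($b{\left(I \right)} = 6 I + I = 7 I$)
$E{\left(x \right)} = x^{2} \left(42 + 7 x\right)$ ($E{\left(x \right)} = 7 \left(1 + \left(5 + x\right)\right) x^{2} = 7 \left(6 + x\right) x^{2} = \left(42 + 7 x\right) x^{2} = x^{2} \left(42 + 7 x\right)$)
$E{\left(-107 \right)} - 43935 = 7 \left(-107\right)^{2} \left(6 - 107\right) - 43935 = 7 \cdot 11449 \left(-101\right) - 43935 = -8094443 - 43935 = -8138378$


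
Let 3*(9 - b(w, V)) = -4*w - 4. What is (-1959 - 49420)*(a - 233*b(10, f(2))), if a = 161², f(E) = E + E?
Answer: -3145422380/3 ≈ -1.0485e+9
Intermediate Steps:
f(E) = 2*E
b(w, V) = 31/3 + 4*w/3 (b(w, V) = 9 - (-4*w - 4)/3 = 9 - (-4 - 4*w)/3 = 9 + (4/3 + 4*w/3) = 31/3 + 4*w/3)
a = 25921
(-1959 - 49420)*(a - 233*b(10, f(2))) = (-1959 - 49420)*(25921 - 233*(31/3 + (4/3)*10)) = -51379*(25921 - 233*(31/3 + 40/3)) = -51379*(25921 - 233*71/3) = -51379*(25921 - 16543/3) = -51379*61220/3 = -3145422380/3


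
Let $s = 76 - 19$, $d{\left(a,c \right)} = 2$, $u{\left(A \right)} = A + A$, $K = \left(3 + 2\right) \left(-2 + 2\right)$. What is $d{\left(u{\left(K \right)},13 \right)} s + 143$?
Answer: $257$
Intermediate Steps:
$K = 0$ ($K = 5 \cdot 0 = 0$)
$u{\left(A \right)} = 2 A$
$s = 57$ ($s = 76 - 19 = 57$)
$d{\left(u{\left(K \right)},13 \right)} s + 143 = 2 \cdot 57 + 143 = 114 + 143 = 257$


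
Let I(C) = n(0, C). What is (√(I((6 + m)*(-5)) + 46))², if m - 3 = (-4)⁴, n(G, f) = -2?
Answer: 44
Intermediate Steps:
m = 259 (m = 3 + (-4)⁴ = 3 + 256 = 259)
I(C) = -2
(√(I((6 + m)*(-5)) + 46))² = (√(-2 + 46))² = (√44)² = (2*√11)² = 44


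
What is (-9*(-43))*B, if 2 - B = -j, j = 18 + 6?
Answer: 10062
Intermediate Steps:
j = 24
B = 26 (B = 2 - (-1)*24 = 2 - 1*(-24) = 2 + 24 = 26)
(-9*(-43))*B = -9*(-43)*26 = 387*26 = 10062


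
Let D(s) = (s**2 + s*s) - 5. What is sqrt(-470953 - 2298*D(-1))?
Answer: I*sqrt(464059) ≈ 681.22*I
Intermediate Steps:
D(s) = -5 + 2*s**2 (D(s) = (s**2 + s**2) - 5 = 2*s**2 - 5 = -5 + 2*s**2)
sqrt(-470953 - 2298*D(-1)) = sqrt(-470953 - 2298*(-5 + 2*(-1)**2)) = sqrt(-470953 - 2298*(-5 + 2*1)) = sqrt(-470953 - 2298*(-5 + 2)) = sqrt(-470953 - 2298*(-3)) = sqrt(-470953 + 6894) = sqrt(-464059) = I*sqrt(464059)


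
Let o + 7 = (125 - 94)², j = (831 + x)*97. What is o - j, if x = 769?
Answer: -154246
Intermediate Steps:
j = 155200 (j = (831 + 769)*97 = 1600*97 = 155200)
o = 954 (o = -7 + (125 - 94)² = -7 + 31² = -7 + 961 = 954)
o - j = 954 - 1*155200 = 954 - 155200 = -154246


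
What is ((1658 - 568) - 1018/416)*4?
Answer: 226211/52 ≈ 4350.2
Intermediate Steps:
((1658 - 568) - 1018/416)*4 = (1090 - 1018*1/416)*4 = (1090 - 509/208)*4 = (226211/208)*4 = 226211/52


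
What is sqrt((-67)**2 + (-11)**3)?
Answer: sqrt(3158) ≈ 56.196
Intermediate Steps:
sqrt((-67)**2 + (-11)**3) = sqrt(4489 - 1331) = sqrt(3158)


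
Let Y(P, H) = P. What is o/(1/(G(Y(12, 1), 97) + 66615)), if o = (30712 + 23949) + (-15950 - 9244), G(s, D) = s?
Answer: 1963297809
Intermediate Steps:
o = 29467 (o = 54661 - 25194 = 29467)
o/(1/(G(Y(12, 1), 97) + 66615)) = 29467/(1/(12 + 66615)) = 29467/(1/66627) = 29467*66627 = 1963297809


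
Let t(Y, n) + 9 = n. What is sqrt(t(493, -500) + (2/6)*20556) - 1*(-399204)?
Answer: 399204 + sqrt(6343) ≈ 3.9928e+5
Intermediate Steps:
t(Y, n) = -9 + n
sqrt(t(493, -500) + (2/6)*20556) - 1*(-399204) = sqrt((-9 - 500) + (2/6)*20556) - 1*(-399204) = sqrt(-509 + (2*(1/6))*20556) + 399204 = sqrt(-509 + (1/3)*20556) + 399204 = sqrt(-509 + 6852) + 399204 = sqrt(6343) + 399204 = 399204 + sqrt(6343)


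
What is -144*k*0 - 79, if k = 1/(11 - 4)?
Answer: -79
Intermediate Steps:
k = ⅐ (k = 1/7 = ⅐ ≈ 0.14286)
-144*k*0 - 79 = -144*0/7 - 79 = -144*0 - 79 = 0 - 79 = -79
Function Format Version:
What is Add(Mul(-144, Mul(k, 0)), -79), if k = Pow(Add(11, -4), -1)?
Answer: -79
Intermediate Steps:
k = Rational(1, 7) (k = Pow(7, -1) = Rational(1, 7) ≈ 0.14286)
Add(Mul(-144, Mul(k, 0)), -79) = Add(Mul(-144, Mul(Rational(1, 7), 0)), -79) = Add(Mul(-144, 0), -79) = Add(0, -79) = -79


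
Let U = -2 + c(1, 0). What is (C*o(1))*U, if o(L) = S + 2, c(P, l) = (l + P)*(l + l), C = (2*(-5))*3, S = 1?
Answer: 180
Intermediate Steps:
C = -30 (C = -10*3 = -30)
c(P, l) = 2*l*(P + l) (c(P, l) = (P + l)*(2*l) = 2*l*(P + l))
o(L) = 3 (o(L) = 1 + 2 = 3)
U = -2 (U = -2 + 2*0*(1 + 0) = -2 + 2*0*1 = -2 + 0 = -2)
(C*o(1))*U = -30*3*(-2) = -90*(-2) = 180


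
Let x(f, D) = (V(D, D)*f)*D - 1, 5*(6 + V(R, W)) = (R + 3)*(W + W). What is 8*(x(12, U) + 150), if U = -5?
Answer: 2152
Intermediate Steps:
V(R, W) = -6 + 2*W*(3 + R)/5 (V(R, W) = -6 + ((R + 3)*(W + W))/5 = -6 + ((3 + R)*(2*W))/5 = -6 + (2*W*(3 + R))/5 = -6 + 2*W*(3 + R)/5)
x(f, D) = -1 + D*f*(-6 + 2*D²/5 + 6*D/5) (x(f, D) = ((-6 + 6*D/5 + 2*D*D/5)*f)*D - 1 = ((-6 + 6*D/5 + 2*D²/5)*f)*D - 1 = ((-6 + 2*D²/5 + 6*D/5)*f)*D - 1 = (f*(-6 + 2*D²/5 + 6*D/5))*D - 1 = D*f*(-6 + 2*D²/5 + 6*D/5) - 1 = -1 + D*f*(-6 + 2*D²/5 + 6*D/5))
8*(x(12, U) + 150) = 8*((-1 + (⅖)*(-5)*12*(-15 + (-5)² + 3*(-5))) + 150) = 8*((-1 + (⅖)*(-5)*12*(-15 + 25 - 15)) + 150) = 8*((-1 + (⅖)*(-5)*12*(-5)) + 150) = 8*((-1 + 120) + 150) = 8*(119 + 150) = 8*269 = 2152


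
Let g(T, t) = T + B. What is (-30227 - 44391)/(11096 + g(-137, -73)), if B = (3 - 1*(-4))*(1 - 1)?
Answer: -74618/10959 ≈ -6.8088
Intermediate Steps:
B = 0 (B = (3 + 4)*0 = 7*0 = 0)
g(T, t) = T (g(T, t) = T + 0 = T)
(-30227 - 44391)/(11096 + g(-137, -73)) = (-30227 - 44391)/(11096 - 137) = -74618/10959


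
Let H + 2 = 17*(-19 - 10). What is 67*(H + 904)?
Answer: 27403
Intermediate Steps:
H = -495 (H = -2 + 17*(-19 - 10) = -2 + 17*(-29) = -2 - 493 = -495)
67*(H + 904) = 67*(-495 + 904) = 67*409 = 27403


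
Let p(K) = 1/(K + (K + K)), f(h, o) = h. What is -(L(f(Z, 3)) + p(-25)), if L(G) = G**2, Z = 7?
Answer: -3674/75 ≈ -48.987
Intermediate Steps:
p(K) = 1/(3*K) (p(K) = 1/(K + 2*K) = 1/(3*K))
-(L(f(Z, 3)) + p(-25)) = -(7**2 + (1/3)/(-25)) = -(49 + (1/3)*(-1/25)) = -(49 - 1/75) = -1*3674/75 = -3674/75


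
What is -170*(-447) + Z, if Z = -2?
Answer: 75988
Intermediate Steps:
-170*(-447) + Z = -170*(-447) - 2 = 75990 - 2 = 75988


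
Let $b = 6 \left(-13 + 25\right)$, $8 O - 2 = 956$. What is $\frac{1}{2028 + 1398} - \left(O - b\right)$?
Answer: $- \frac{327181}{6852} \approx -47.75$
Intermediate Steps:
$O = \frac{479}{4}$ ($O = \frac{1}{4} + \frac{1}{8} \cdot 956 = \frac{1}{4} + \frac{239}{2} = \frac{479}{4} \approx 119.75$)
$b = 72$ ($b = 6 \cdot 12 = 72$)
$\frac{1}{2028 + 1398} - \left(O - b\right) = \frac{1}{2028 + 1398} - \left(\frac{479}{4} - 72\right) = \frac{1}{3426} - \left(\frac{479}{4} - 72\right) = \frac{1}{3426} - \frac{191}{4} = - \frac{327181}{6852}$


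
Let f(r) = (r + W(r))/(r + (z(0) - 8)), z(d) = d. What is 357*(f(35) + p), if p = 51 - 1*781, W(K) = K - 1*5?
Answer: -2337755/9 ≈ -2.5975e+5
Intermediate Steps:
W(K) = -5 + K (W(K) = K - 5 = -5 + K)
f(r) = (-5 + 2*r)/(-8 + r) (f(r) = (r + (-5 + r))/(r + (0 - 8)) = (-5 + 2*r)/(r - 8) = (-5 + 2*r)/(-8 + r))
p = -730 (p = 51 - 781 = -730)
357*(f(35) + p) = 357*((-5 + 2*35)/(-8 + 35) - 730) = 357*((-5 + 70)/27 - 730) = 357*((1/27)*65 - 730) = 357*(65/27 - 730) = 357*(-19645/27) = -2337755/9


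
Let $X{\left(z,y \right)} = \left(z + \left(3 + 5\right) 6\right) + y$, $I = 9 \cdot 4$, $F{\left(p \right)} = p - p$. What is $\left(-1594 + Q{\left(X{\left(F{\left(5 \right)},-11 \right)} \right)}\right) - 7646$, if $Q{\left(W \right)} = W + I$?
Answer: $-9167$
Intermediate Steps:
$F{\left(p \right)} = 0$
$I = 36$
$X{\left(z,y \right)} = 48 + y + z$ ($X{\left(z,y \right)} = \left(z + 8 \cdot 6\right) + y = \left(z + 48\right) + y = \left(48 + z\right) + y = 48 + y + z$)
$Q{\left(W \right)} = 36 + W$ ($Q{\left(W \right)} = W + 36 = 36 + W$)
$\left(-1594 + Q{\left(X{\left(F{\left(5 \right)},-11 \right)} \right)}\right) - 7646 = \left(-1594 + \left(36 + \left(48 - 11 + 0\right)\right)\right) - 7646 = \left(-1594 + \left(36 + 37\right)\right) - 7646 = \left(-1594 + 73\right) - 7646 = -1521 - 7646 = -9167$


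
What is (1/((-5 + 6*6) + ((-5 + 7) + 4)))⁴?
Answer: 1/1874161 ≈ 5.3357e-7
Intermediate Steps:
(1/((-5 + 6*6) + ((-5 + 7) + 4)))⁴ = (1/((-5 + 36) + (2 + 4)))⁴ = (1/(31 + 6))⁴ = (1/37)⁴ = 1/1874161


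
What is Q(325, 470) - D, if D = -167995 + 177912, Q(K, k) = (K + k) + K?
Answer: -8797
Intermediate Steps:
Q(K, k) = k + 2*K
D = 9917
Q(325, 470) - D = (470 + 2*325) - 1*9917 = (470 + 650) - 9917 = 1120 - 9917 = -8797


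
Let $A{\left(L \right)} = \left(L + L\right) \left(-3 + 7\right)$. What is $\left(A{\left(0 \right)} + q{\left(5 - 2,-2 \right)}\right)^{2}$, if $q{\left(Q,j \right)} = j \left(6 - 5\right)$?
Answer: $4$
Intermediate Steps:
$A{\left(L \right)} = 8 L$ ($A{\left(L \right)} = 2 L 4 = 8 L$)
$q{\left(Q,j \right)} = j$ ($q{\left(Q,j \right)} = j 1 = j$)
$\left(A{\left(0 \right)} + q{\left(5 - 2,-2 \right)}\right)^{2} = \left(8 \cdot 0 - 2\right)^{2} = \left(0 - 2\right)^{2} = \left(-2\right)^{2} = 4$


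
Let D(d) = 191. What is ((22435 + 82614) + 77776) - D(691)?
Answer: 182634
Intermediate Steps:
((22435 + 82614) + 77776) - D(691) = ((22435 + 82614) + 77776) - 1*191 = (105049 + 77776) - 191 = 182825 - 191 = 182634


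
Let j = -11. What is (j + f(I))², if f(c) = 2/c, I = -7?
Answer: 6241/49 ≈ 127.37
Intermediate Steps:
(j + f(I))² = (-11 + 2/(-7))² = (-11 + 2*(-⅐))² = (-11 - 2/7)² = (-79/7)² = 6241/49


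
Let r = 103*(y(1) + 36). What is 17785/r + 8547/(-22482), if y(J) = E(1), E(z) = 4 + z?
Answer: 121249463/31647162 ≈ 3.8313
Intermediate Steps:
y(J) = 5 (y(J) = 4 + 1 = 5)
r = 4223 (r = 103*(5 + 36) = 103*41 = 4223)
17785/r + 8547/(-22482) = 17785/4223 + 8547/(-22482) = 17785*(1/4223) + 8547*(-1/22482) = 17785/4223 - 2849/7494 = 121249463/31647162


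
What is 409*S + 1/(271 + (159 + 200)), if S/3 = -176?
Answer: -136049759/630 ≈ -2.1595e+5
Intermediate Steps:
S = -528 (S = 3*(-176) = -528)
409*S + 1/(271 + (159 + 200)) = 409*(-528) + 1/(271 + (159 + 200)) = -215952 + 1/(271 + 359) = -215952 + 1/630 = -136049759/630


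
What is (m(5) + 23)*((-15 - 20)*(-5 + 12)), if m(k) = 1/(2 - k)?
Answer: -16660/3 ≈ -5553.3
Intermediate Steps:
(m(5) + 23)*((-15 - 20)*(-5 + 12)) = (-1/(-2 + 5) + 23)*((-15 - 20)*(-5 + 12)) = (-1/3 + 23)*(-35*7) = (-1*⅓ + 23)*(-245) = (-⅓ + 23)*(-245) = (68/3)*(-245) = -16660/3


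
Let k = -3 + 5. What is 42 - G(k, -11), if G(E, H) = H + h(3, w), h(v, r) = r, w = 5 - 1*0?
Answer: 48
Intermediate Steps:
k = 2
w = 5 (w = 5 + 0 = 5)
G(E, H) = 5 + H (G(E, H) = H + 5 = 5 + H)
42 - G(k, -11) = 42 - (5 - 11) = 42 - 1*(-6) = 42 + 6 = 48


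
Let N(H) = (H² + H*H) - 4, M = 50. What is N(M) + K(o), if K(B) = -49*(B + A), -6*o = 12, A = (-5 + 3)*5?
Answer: 5584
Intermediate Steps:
A = -10 (A = -2*5 = -10)
o = -2 (o = -⅙*12 = -2)
N(H) = -4 + 2*H² (N(H) = (H² + H²) - 4 = 2*H² - 4 = -4 + 2*H²)
K(B) = 490 - 49*B (K(B) = -49*(B - 10) = -49*(-10 + B) = 490 - 49*B)
N(M) + K(o) = (-4 + 2*50²) + (490 - 49*(-2)) = (-4 + 2*2500) + (490 + 98) = (-4 + 5000) + 588 = 4996 + 588 = 5584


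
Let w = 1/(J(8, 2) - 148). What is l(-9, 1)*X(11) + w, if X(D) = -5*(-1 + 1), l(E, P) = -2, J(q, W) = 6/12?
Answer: -2/295 ≈ -0.0067797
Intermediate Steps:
J(q, W) = 1/2 (J(q, W) = 6*(1/12) = 1/2)
X(D) = 0 (X(D) = -5*0 = 0)
w = -2/295 (w = 1/(1/2 - 148) = 1/(-295/2) = -2/295 ≈ -0.0067797)
l(-9, 1)*X(11) + w = -2*0 - 2/295 = 0 - 2/295 = -2/295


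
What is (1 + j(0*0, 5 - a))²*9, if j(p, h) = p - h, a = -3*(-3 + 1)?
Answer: 36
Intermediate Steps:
a = 6 (a = -3*(-2) = 6)
(1 + j(0*0, 5 - a))²*9 = (1 + (0*0 - (5 - 1*6)))²*9 = (1 + (0 - (5 - 6)))²*9 = (1 + (0 - 1*(-1)))²*9 = (1 + (0 + 1))²*9 = (1 + 1)²*9 = 2²*9 = 4*9 = 36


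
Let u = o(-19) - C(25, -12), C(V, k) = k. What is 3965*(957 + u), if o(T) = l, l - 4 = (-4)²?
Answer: 3921385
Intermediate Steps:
l = 20 (l = 4 + (-4)² = 4 + 16 = 20)
o(T) = 20
u = 32 (u = 20 - 1*(-12) = 20 + 12 = 32)
3965*(957 + u) = 3965*(957 + 32) = 3965*989 = 3921385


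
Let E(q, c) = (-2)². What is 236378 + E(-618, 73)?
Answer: 236382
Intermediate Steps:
E(q, c) = 4
236378 + E(-618, 73) = 236378 + 4 = 236382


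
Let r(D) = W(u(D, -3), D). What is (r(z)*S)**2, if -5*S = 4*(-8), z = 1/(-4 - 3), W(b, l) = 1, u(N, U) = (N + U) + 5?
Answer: 1024/25 ≈ 40.960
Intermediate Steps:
u(N, U) = 5 + N + U
z = -1/7 (z = 1/(-7) = -1/7 ≈ -0.14286)
r(D) = 1
S = 32/5 (S = -4*(-8)/5 = -1/5*(-32) = 32/5 ≈ 6.4000)
(r(z)*S)**2 = (1*(32/5))**2 = (32/5)**2 = 1024/25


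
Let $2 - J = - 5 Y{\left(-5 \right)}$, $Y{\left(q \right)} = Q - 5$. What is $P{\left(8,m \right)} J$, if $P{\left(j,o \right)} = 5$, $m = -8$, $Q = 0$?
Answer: $-115$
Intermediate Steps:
$Y{\left(q \right)} = -5$ ($Y{\left(q \right)} = 0 - 5 = -5$)
$J = -23$ ($J = 2 - \left(-5\right) \left(-5\right) = 2 - 25 = -23$)
$P{\left(8,m \right)} J = 5 \left(-23\right) = -115$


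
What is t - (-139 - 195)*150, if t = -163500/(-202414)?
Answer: 5070552450/101207 ≈ 50101.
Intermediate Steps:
t = 81750/101207 (t = -163500*(-1/202414) = 81750/101207 ≈ 0.80775)
t - (-139 - 195)*150 = 81750/101207 - (-139 - 195)*150 = 81750/101207 - (-334)*150 = 81750/101207 - 1*(-50100) = 81750/101207 + 50100 = 5070552450/101207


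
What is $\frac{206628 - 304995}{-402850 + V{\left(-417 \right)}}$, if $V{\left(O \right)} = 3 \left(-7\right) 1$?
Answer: $\frac{98367}{402871} \approx 0.24416$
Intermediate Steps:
$V{\left(O \right)} = -21$ ($V{\left(O \right)} = \left(-21\right) 1 = -21$)
$\frac{206628 - 304995}{-402850 + V{\left(-417 \right)}} = \frac{206628 - 304995}{-402850 - 21} = \frac{206628 - 304995}{-402871} = \left(206628 - 304995\right) \left(- \frac{1}{402871}\right) = \left(-98367\right) \left(- \frac{1}{402871}\right) = \frac{98367}{402871}$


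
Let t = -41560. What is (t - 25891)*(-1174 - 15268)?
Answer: 1109029342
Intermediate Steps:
(t - 25891)*(-1174 - 15268) = (-41560 - 25891)*(-1174 - 15268) = -67451*(-16442) = 1109029342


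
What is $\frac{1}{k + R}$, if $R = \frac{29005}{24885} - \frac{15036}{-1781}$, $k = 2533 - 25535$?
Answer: $- \frac{8864037}{203805413321} \approx -4.3493 \cdot 10^{-5}$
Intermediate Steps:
$k = -23002$
$R = \frac{85165753}{8864037}$ ($R = 29005 \cdot \frac{1}{24885} - - \frac{15036}{1781} = \frac{5801}{4977} + \frac{15036}{1781} = \frac{85165753}{8864037} \approx 9.608$)
$\frac{1}{k + R} = \frac{1}{-23002 + \frac{85165753}{8864037}} = \frac{1}{- \frac{203805413321}{8864037}} = - \frac{8864037}{203805413321}$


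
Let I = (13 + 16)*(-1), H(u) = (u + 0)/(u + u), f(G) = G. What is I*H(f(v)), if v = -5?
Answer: -29/2 ≈ -14.500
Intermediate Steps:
H(u) = 1/2 (H(u) = u/((2*u)) = u*(1/(2*u)) = 1/2)
I = -29 (I = 29*(-1) = -29)
I*H(f(v)) = -29*1/2 = -29/2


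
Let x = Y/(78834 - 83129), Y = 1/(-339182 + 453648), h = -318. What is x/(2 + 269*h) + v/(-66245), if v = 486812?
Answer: -4094493552662619871/557175512099406200 ≈ -7.3487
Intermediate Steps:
Y = 1/114466 ≈ 8.7362e-6
x = -1/491631470 (x = 1/(114466*(78834 - 83129)) = (1/114466)/(-4295) = (1/114466)*(-1/4295) = -1/491631470 ≈ -2.0340e-9)
x/(2 + 269*h) + v/(-66245) = -1/(491631470*(2 + 269*(-318))) + 486812/(-66245) = -1/(491631470*(2 - 85542)) + 486812*(-1/66245) = -1/491631470/(-85540) - 486812/66245 = -1/491631470*(-1/85540) - 486812/66245 = 1/42054155943800 - 486812/66245 = -4094493552662619871/557175512099406200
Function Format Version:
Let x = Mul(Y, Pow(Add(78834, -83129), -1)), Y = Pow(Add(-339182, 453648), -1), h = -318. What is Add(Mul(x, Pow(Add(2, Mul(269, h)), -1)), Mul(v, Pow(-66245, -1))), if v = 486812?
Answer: Rational(-4094493552662619871, 557175512099406200) ≈ -7.3487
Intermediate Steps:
Y = Rational(1, 114466) (Y = Pow(114466, -1) = Rational(1, 114466) ≈ 8.7362e-6)
x = Rational(-1, 491631470) (x = Mul(Rational(1, 114466), Pow(Add(78834, -83129), -1)) = Mul(Rational(1, 114466), Pow(-4295, -1)) = Mul(Rational(1, 114466), Rational(-1, 4295)) = Rational(-1, 491631470) ≈ -2.0340e-9)
Add(Mul(x, Pow(Add(2, Mul(269, h)), -1)), Mul(v, Pow(-66245, -1))) = Add(Mul(Rational(-1, 491631470), Pow(Add(2, Mul(269, -318)), -1)), Mul(486812, Pow(-66245, -1))) = Add(Mul(Rational(-1, 491631470), Pow(Add(2, -85542), -1)), Mul(486812, Rational(-1, 66245))) = Add(Mul(Rational(-1, 491631470), Pow(-85540, -1)), Rational(-486812, 66245)) = Add(Mul(Rational(-1, 491631470), Rational(-1, 85540)), Rational(-486812, 66245)) = Add(Rational(1, 42054155943800), Rational(-486812, 66245)) = Rational(-4094493552662619871, 557175512099406200)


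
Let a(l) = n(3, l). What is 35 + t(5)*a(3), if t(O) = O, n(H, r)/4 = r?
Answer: 95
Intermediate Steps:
n(H, r) = 4*r
a(l) = 4*l
35 + t(5)*a(3) = 35 + 5*(4*3) = 35 + 5*12 = 35 + 60 = 95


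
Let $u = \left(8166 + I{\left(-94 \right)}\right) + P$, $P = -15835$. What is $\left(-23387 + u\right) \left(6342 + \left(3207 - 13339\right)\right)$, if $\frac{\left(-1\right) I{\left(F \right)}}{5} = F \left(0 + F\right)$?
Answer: $285144440$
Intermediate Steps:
$I{\left(F \right)} = - 5 F^{2}$ ($I{\left(F \right)} = - 5 F \left(0 + F\right) = - 5 F F = - 5 F^{2}$)
$u = -51849$ ($u = \left(8166 - 5 \left(-94\right)^{2}\right) - 15835 = \left(8166 - 44180\right) - 15835 = -36014 - 15835 = -51849$)
$\left(-23387 + u\right) \left(6342 + \left(3207 - 13339\right)\right) = \left(-23387 - 51849\right) \left(6342 + \left(3207 - 13339\right)\right) = - 75236 \left(6342 - 10132\right) = \left(-75236\right) \left(-3790\right) = 285144440$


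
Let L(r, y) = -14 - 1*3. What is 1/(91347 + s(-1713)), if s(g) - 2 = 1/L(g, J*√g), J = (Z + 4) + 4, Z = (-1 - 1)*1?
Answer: 17/1552932 ≈ 1.0947e-5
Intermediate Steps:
Z = -2 (Z = -2*1 = -2)
J = 6 (J = (-2 + 4) + 4 = 2 + 4 = 6)
L(r, y) = -17 (L(r, y) = -14 - 3 = -17)
s(g) = 33/17 (s(g) = 2 + 1/(-17) = 2 - 1/17 = 33/17)
1/(91347 + s(-1713)) = 1/(91347 + 33/17) = 1/(1552932/17) = 17/1552932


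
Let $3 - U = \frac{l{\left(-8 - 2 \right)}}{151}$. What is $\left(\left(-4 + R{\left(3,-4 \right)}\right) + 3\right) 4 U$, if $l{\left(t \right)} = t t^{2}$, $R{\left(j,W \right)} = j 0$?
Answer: $- \frac{5812}{151} \approx -38.49$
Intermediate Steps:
$R{\left(j,W \right)} = 0$
$l{\left(t \right)} = t^{3}$
$U = \frac{1453}{151}$ ($U = 3 - \frac{\left(-8 - 2\right)^{3}}{151} = 3 - \left(-8 - 2\right)^{3} \cdot \frac{1}{151} = 3 - \left(-10\right)^{3} \cdot \frac{1}{151} = 3 - \left(-1000\right) \frac{1}{151} = 3 - - \frac{1000}{151} = 3 + \frac{1000}{151} = \frac{1453}{151} \approx 9.6225$)
$\left(\left(-4 + R{\left(3,-4 \right)}\right) + 3\right) 4 U = \left(\left(-4 + 0\right) + 3\right) 4 \cdot \frac{1453}{151} = \left(-4 + 3\right) 4 \cdot \frac{1453}{151} = \left(-1\right) 4 \cdot \frac{1453}{151} = \left(-4\right) \frac{1453}{151} = - \frac{5812}{151}$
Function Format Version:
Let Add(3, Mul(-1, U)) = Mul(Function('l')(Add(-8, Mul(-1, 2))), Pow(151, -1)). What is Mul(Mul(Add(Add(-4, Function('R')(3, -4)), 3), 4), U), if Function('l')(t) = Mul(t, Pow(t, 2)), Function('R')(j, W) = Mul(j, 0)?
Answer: Rational(-5812, 151) ≈ -38.490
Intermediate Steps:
Function('R')(j, W) = 0
Function('l')(t) = Pow(t, 3)
U = Rational(1453, 151) (U = Add(3, Mul(-1, Mul(Pow(Add(-8, Mul(-1, 2)), 3), Pow(151, -1)))) = Add(3, Mul(-1, Mul(Pow(Add(-8, -2), 3), Rational(1, 151)))) = Add(3, Mul(-1, Mul(Pow(-10, 3), Rational(1, 151)))) = Add(3, Mul(-1, Mul(-1000, Rational(1, 151)))) = Add(3, Mul(-1, Rational(-1000, 151))) = Add(3, Rational(1000, 151)) = Rational(1453, 151) ≈ 9.6225)
Mul(Mul(Add(Add(-4, Function('R')(3, -4)), 3), 4), U) = Mul(Mul(Add(Add(-4, 0), 3), 4), Rational(1453, 151)) = Mul(Mul(Add(-4, 3), 4), Rational(1453, 151)) = Mul(Mul(-1, 4), Rational(1453, 151)) = Mul(-4, Rational(1453, 151)) = Rational(-5812, 151)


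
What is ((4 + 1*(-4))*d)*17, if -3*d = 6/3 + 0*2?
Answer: 0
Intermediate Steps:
d = -⅔ (d = -(6/3 + 0*2)/3 = -(6*(⅓) + 0)/3 = -(2 + 0)/3 = -⅓*2 = -⅔ ≈ -0.66667)
((4 + 1*(-4))*d)*17 = ((4 + 1*(-4))*(-⅔))*17 = ((4 - 4)*(-⅔))*17 = (0*(-⅔))*17 = 0*17 = 0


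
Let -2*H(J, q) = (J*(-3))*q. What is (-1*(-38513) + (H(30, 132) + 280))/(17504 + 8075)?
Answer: 44733/25579 ≈ 1.7488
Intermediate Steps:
H(J, q) = 3*J*q/2 (H(J, q) = -J*(-3)*q/2 = -(-3*J)*q/2 = -(-3)*J*q/2 = 3*J*q/2)
(-1*(-38513) + (H(30, 132) + 280))/(17504 + 8075) = (-1*(-38513) + ((3/2)*30*132 + 280))/(17504 + 8075) = (38513 + (5940 + 280))/25579 = (38513 + 6220)*(1/25579) = 44733*(1/25579) = 44733/25579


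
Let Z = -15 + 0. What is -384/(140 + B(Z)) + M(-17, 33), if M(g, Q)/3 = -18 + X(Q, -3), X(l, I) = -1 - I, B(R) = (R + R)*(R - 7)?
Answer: -1212/25 ≈ -48.480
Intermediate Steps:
Z = -15
B(R) = 2*R*(-7 + R) (B(R) = (2*R)*(-7 + R) = 2*R*(-7 + R))
M(g, Q) = -48 (M(g, Q) = 3*(-18 + (-1 - 1*(-3))) = 3*(-18 + (-1 + 3)) = 3*(-18 + 2) = 3*(-16) = -48)
-384/(140 + B(Z)) + M(-17, 33) = -384/(140 + 2*(-15)*(-7 - 15)) - 48 = -384/(140 + 2*(-15)*(-22)) - 48 = -384/(140 + 660) - 48 = -384/800 - 48 = (1/800)*(-384) - 48 = -12/25 - 48 = -1212/25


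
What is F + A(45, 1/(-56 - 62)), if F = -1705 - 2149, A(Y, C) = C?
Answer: -454773/118 ≈ -3854.0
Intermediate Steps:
F = -3854
F + A(45, 1/(-56 - 62)) = -3854 + 1/(-56 - 62) = -3854 + 1/(-118) = -3854 - 1/118 = -454773/118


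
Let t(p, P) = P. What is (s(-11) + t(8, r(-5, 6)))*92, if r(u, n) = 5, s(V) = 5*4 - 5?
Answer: 1840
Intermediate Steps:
s(V) = 15 (s(V) = 20 - 5 = 15)
(s(-11) + t(8, r(-5, 6)))*92 = (15 + 5)*92 = 20*92 = 1840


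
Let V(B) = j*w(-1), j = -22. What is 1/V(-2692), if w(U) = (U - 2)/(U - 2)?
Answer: -1/22 ≈ -0.045455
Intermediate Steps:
w(U) = 1 (w(U) = (-2 + U)/(-2 + U) = 1)
V(B) = -22 (V(B) = -22*1 = -22)
1/V(-2692) = 1/(-22) = -1/22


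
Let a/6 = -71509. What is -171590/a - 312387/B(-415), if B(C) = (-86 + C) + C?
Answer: 67094034169/196506732 ≈ 341.43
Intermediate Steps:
a = -429054 (a = 6*(-71509) = -429054)
B(C) = -86 + 2*C
-171590/a - 312387/B(-415) = -171590/(-429054) - 312387/(-86 + 2*(-415)) = -171590*(-1/429054) - 312387/(-86 - 830) = 85795/214527 - 312387/(-916) = 85795/214527 - 312387*(-1/916) = 85795/214527 + 312387/916 = 67094034169/196506732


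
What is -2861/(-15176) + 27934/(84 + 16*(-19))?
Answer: -105824241/834680 ≈ -126.78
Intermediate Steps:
-2861/(-15176) + 27934/(84 + 16*(-19)) = -2861*(-1/15176) + 27934/(84 - 304) = 2861/15176 + 27934/(-220) = 2861/15176 + 27934*(-1/220) = 2861/15176 - 13967/110 = -105824241/834680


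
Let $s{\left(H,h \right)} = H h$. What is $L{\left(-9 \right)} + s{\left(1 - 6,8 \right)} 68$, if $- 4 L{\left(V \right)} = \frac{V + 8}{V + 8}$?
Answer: $- \frac{10881}{4} \approx -2720.3$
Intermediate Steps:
$L{\left(V \right)} = - \frac{1}{4}$ ($L{\left(V \right)} = - \frac{\left(V + 8\right) \frac{1}{V + 8}}{4} = - \frac{\left(8 + V\right) \frac{1}{8 + V}}{4} = \left(- \frac{1}{4}\right) 1 = - \frac{1}{4}$)
$L{\left(-9 \right)} + s{\left(1 - 6,8 \right)} 68 = - \frac{1}{4} + \left(1 - 6\right) 8 \cdot 68 = - \frac{1}{4} + \left(-5\right) 8 \cdot 68 = - \frac{1}{4} - 2720 = - \frac{10881}{4}$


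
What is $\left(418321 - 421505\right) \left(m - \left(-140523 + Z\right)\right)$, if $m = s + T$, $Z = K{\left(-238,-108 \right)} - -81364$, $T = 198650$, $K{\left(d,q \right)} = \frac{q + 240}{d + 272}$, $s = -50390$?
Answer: $- \frac{11226965488}{17} \approx -6.6041 \cdot 10^{8}$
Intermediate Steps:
$K{\left(d,q \right)} = \frac{240 + q}{272 + d}$
$Z = \frac{1383254}{17}$ ($Z = \frac{240 - 108}{272 - 238} - -81364 = \frac{1}{34} \cdot 132 + 81364 = \frac{66}{17} + 81364 = \frac{1383254}{17} \approx 81368.0$)
$m = 148260$ ($m = -50390 + 198650 = 148260$)
$\left(418321 - 421505\right) \left(m - \left(-140523 + Z\right)\right) = \left(418321 - 421505\right) \left(148260 + \left(140523 - \frac{1383254}{17}\right)\right) = - 3184 \left(148260 + \left(140523 - \frac{1383254}{17}\right)\right) = - 3184 \left(148260 + \frac{1005637}{17}\right) = \left(-3184\right) \frac{3526057}{17} = - \frac{11226965488}{17}$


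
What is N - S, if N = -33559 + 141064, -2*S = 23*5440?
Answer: 170065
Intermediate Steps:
S = -62560 (S = -23*5440/2 = -½*125120 = -62560)
N = 107505
N - S = 107505 - 1*(-62560) = 107505 + 62560 = 170065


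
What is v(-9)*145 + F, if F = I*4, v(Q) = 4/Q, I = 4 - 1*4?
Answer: -580/9 ≈ -64.444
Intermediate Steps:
I = 0 (I = 4 - 4 = 0)
F = 0 (F = 0*4 = 0)
v(-9)*145 + F = (4/(-9))*145 + 0 = (4*(-⅑))*145 + 0 = -4/9*145 + 0 = -580/9 + 0 = -580/9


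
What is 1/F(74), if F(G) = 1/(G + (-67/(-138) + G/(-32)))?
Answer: 79679/1104 ≈ 72.173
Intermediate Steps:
F(G) = 1/(67/138 + 31*G/32) (F(G) = 1/(G + (-67*(-1/138) + G*(-1/32))) = 1/(G + (67/138 - G/32)) = 1/(67/138 + 31*G/32))
1/F(74) = 1/(2208/(1072 + 2139*74)) = 1/(2208/(1072 + 158286)) = 1/(2208/159358) = 1/(2208*(1/159358)) = 1/(1104/79679) = 79679/1104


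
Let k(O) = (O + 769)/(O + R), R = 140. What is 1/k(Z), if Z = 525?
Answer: 665/1294 ≈ 0.51391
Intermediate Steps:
k(O) = (769 + O)/(140 + O) (k(O) = (O + 769)/(O + 140) = (769 + O)/(140 + O))
1/k(Z) = 1/((769 + 525)/(140 + 525)) = 1/(1294/665) = 665/1294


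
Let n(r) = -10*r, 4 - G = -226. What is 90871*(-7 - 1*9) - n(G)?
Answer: -1451636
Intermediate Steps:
G = 230 (G = 4 - 1*(-226) = 4 + 226 = 230)
90871*(-7 - 1*9) - n(G) = 90871*(-7 - 1*9) - (-10)*230 = 90871*(-7 - 9) - 1*(-2300) = 90871*(-16) + 2300 = -1453936 + 2300 = -1451636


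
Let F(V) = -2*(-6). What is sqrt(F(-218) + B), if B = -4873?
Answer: I*sqrt(4861) ≈ 69.721*I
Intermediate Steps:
F(V) = 12
sqrt(F(-218) + B) = sqrt(12 - 4873) = sqrt(-4861) = I*sqrt(4861)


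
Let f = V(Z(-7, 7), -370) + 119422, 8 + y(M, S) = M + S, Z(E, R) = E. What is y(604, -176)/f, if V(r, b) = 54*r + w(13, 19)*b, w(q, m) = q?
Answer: 70/19039 ≈ 0.0036767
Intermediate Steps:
V(r, b) = 13*b + 54*r (V(r, b) = 54*r + 13*b = 13*b + 54*r)
y(M, S) = -8 + M + S (y(M, S) = -8 + (M + S) = -8 + M + S)
f = 114234 (f = (13*(-370) + 54*(-7)) + 119422 = (-4810 - 378) + 119422 = -5188 + 119422 = 114234)
y(604, -176)/f = (-8 + 604 - 176)/114234 = 420*(1/114234) = 70/19039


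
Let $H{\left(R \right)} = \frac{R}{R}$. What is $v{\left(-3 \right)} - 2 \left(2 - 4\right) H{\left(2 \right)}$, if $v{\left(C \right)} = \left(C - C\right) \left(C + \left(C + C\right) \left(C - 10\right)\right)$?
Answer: $0$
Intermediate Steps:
$H{\left(R \right)} = 1$
$v{\left(C \right)} = 0$ ($v{\left(C \right)} = 0 \left(C + 2 C \left(-10 + C\right)\right) = 0$)
$v{\left(-3 \right)} - 2 \left(2 - 4\right) H{\left(2 \right)} = 0 - 2 \left(2 - 4\right) 1 = 0 \left(-2\right) \left(-2\right) 1 = 0 \cdot 4 \cdot 1 = 0 \cdot 4 = 0$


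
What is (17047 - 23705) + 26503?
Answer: 19845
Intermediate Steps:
(17047 - 23705) + 26503 = -6658 + 26503 = 19845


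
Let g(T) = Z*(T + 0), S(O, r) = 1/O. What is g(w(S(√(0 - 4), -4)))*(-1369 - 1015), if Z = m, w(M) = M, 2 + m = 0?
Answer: -2384*I ≈ -2384.0*I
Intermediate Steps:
m = -2 (m = -2 + 0 = -2)
Z = -2
g(T) = -2*T (g(T) = -2*(T + 0) = -2*T)
g(w(S(√(0 - 4), -4)))*(-1369 - 1015) = (-2/√(0 - 4))*(-1369 - 1015) = -2*(-I/2)*(-2384) = -(-1)*I*(-2384) = I*(-2384) = -2384*I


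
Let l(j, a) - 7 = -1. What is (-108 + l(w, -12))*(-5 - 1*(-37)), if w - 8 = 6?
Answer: -3264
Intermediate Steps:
w = 14 (w = 8 + 6 = 14)
l(j, a) = 6 (l(j, a) = 7 - 1 = 6)
(-108 + l(w, -12))*(-5 - 1*(-37)) = (-108 + 6)*(-5 - 1*(-37)) = -102*(-5 + 37) = -102*32 = -3264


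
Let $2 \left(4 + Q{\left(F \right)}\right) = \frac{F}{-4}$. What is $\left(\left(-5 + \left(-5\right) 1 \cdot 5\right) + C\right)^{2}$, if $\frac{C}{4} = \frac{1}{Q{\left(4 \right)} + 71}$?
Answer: $\frac{15856324}{17689} \approx 896.39$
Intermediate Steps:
$Q{\left(F \right)} = -4 - \frac{F}{8}$ ($Q{\left(F \right)} = -4 + \frac{F \frac{1}{-4}}{2} = -4 + \frac{F \left(- \frac{1}{4}\right)}{2} = -4 + \frac{\left(- \frac{1}{4}\right) F}{2} = -4 - \frac{F}{8}$)
$C = \frac{8}{133}$ ($C = \frac{4}{\left(-4 - \frac{1}{2}\right) + 71} = \frac{4}{- \frac{9}{2} + 71} = \frac{4}{\frac{133}{2}} = 4 \cdot \frac{2}{133} = \frac{8}{133} \approx 0.06015$)
$\left(\left(-5 + \left(-5\right) 1 \cdot 5\right) + C\right)^{2} = \left(\left(-5 + \left(-5\right) 1 \cdot 5\right) + \frac{8}{133}\right)^{2} = \left(\left(-5 - 25\right) + \frac{8}{133}\right)^{2} = \left(-30 + \frac{8}{133}\right)^{2} = \left(- \frac{3982}{133}\right)^{2} = \frac{15856324}{17689}$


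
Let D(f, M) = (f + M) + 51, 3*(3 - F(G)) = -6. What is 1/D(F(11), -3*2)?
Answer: 1/50 ≈ 0.020000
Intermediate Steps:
F(G) = 5 (F(G) = 3 - ⅓*(-6) = 3 + 2 = 5)
D(f, M) = 51 + M + f (D(f, M) = (M + f) + 51 = 51 + M + f)
1/D(F(11), -3*2) = 1/(51 - 3*2 + 5) = 1/(51 - 6 + 5) = 1/50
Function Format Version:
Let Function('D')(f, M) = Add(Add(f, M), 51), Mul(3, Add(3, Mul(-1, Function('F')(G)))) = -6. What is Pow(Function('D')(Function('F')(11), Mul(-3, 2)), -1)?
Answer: Rational(1, 50) ≈ 0.020000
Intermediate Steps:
Function('F')(G) = 5 (Function('F')(G) = Add(3, Mul(Rational(-1, 3), -6)) = Add(3, 2) = 5)
Function('D')(f, M) = Add(51, M, f) (Function('D')(f, M) = Add(Add(M, f), 51) = Add(51, M, f))
Pow(Function('D')(Function('F')(11), Mul(-3, 2)), -1) = Pow(Add(51, Mul(-3, 2), 5), -1) = Pow(Add(51, -6, 5), -1) = Pow(50, -1) = Rational(1, 50)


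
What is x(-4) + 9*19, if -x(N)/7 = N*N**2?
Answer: 619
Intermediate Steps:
x(N) = -7*N**3 (x(N) = -7*N*N**2 = -7*N**3)
x(-4) + 9*19 = -7*(-4)**3 + 9*19 = -7*(-64) + 171 = 448 + 171 = 619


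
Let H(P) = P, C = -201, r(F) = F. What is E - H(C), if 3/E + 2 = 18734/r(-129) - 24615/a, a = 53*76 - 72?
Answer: 366007305/1821109 ≈ 200.98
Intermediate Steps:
a = 3956 (a = 4028 - 72 = 3956)
E = -35604/1821109 (E = 3/(-2 + (18734/(-129) - 24615/3956)) = 3/(-2 + (18734*(-1/129) - 24615*1/3956)) = 3/(-2 + (-18734/129 - 24615/3956)) = 3/(-2 - 1797373/11868) = 3/(-1821109/11868) = 3*(-11868/1821109) = -35604/1821109 ≈ -0.019551)
E - H(C) = -35604/1821109 - 1*(-201) = -35604/1821109 + 201 = 366007305/1821109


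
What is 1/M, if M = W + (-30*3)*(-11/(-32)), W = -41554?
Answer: -16/665359 ≈ -2.4047e-5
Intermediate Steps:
M = -665359/16 (M = -41554 + (-30*3)*(-11/(-32)) = -41554 - (-990)*(-1)/32 = -41554 - 90*11/32 = -41554 - 495/16 = -665359/16 ≈ -41585.)
1/M = 1/(-665359/16) = -16/665359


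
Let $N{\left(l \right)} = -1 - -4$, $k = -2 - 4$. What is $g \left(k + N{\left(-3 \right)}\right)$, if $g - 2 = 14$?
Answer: $-48$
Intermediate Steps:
$k = -6$ ($k = -2 - 4 = -6$)
$g = 16$ ($g = 2 + 14 = 16$)
$N{\left(l \right)} = 3$ ($N{\left(l \right)} = -1 + 4 = 3$)
$g \left(k + N{\left(-3 \right)}\right) = 16 \left(-6 + 3\right) = 16 \left(-3\right) = -48$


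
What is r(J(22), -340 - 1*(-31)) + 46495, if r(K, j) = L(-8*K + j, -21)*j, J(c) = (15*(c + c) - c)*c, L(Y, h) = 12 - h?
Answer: 36298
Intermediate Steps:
J(c) = 29*c² (J(c) = (15*(2*c) - c)*c = (30*c - c)*c = (29*c)*c = 29*c²)
r(K, j) = 33*j (r(K, j) = (12 - 1*(-21))*j = (12 + 21)*j = 33*j)
r(J(22), -340 - 1*(-31)) + 46495 = 33*(-340 - 1*(-31)) + 46495 = 33*(-340 + 31) + 46495 = 33*(-309) + 46495 = -10197 + 46495 = 36298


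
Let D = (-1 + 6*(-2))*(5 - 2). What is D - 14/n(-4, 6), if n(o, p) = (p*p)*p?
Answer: -4219/108 ≈ -39.065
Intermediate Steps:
n(o, p) = p**3 (n(o, p) = p**2*p = p**3)
D = -39 (D = (-1 - 12)*3 = -13*3 = -39)
D - 14/n(-4, 6) = -39 - 14/6**3 = -39 - 14/216 = -39 + (1/216)*(-14) = -39 - 7/108 = -4219/108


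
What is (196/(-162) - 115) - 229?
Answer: -27962/81 ≈ -345.21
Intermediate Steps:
(196/(-162) - 115) - 229 = (196*(-1/162) - 115) - 229 = (-98/81 - 115) - 229 = -9413/81 - 229 = -27962/81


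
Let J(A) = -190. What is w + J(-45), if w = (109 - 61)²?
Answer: 2114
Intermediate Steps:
w = 2304 (w = 48² = 2304)
w + J(-45) = 2304 - 190 = 2114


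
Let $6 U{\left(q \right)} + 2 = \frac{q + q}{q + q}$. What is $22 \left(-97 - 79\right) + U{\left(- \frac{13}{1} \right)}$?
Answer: $- \frac{23233}{6} \approx -3872.2$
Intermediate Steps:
$U{\left(q \right)} = - \frac{1}{6}$ ($U{\left(q \right)} = - \frac{1}{3} + \frac{\left(q + q\right) \frac{1}{q + q}}{6} = - \frac{1}{3} + \frac{2 q \frac{1}{2 q}}{6} = - \frac{1}{3} + \frac{1}{6} \cdot 1 = - \frac{1}{3} + \frac{1}{6} = - \frac{1}{6}$)
$22 \left(-97 - 79\right) + U{\left(- \frac{13}{1} \right)} = 22 \left(-97 - 79\right) - \frac{1}{6} = 22 \left(-176\right) - \frac{1}{6} = -3872 - \frac{1}{6} = - \frac{23233}{6}$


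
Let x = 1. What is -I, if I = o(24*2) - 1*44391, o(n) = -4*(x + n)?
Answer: 44587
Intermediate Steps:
o(n) = -4 - 4*n (o(n) = -4*(1 + n) = -4 - 4*n)
I = -44587 (I = (-4 - 96*2) - 1*44391 = (-4 - 4*48) - 44391 = (-4 - 192) - 44391 = -196 - 44391 = -44587)
-I = -1*(-44587) = 44587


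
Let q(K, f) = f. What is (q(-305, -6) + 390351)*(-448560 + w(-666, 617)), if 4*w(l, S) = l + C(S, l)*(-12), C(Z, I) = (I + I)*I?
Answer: -2427994693125/2 ≈ -1.2140e+12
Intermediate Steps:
C(Z, I) = 2*I² (C(Z, I) = (2*I)*I = 2*I²)
w(l, S) = -6*l² + l/4 (w(l, S) = (l + (2*l²)*(-12))/4 = (l - 24*l²)/4 = -6*l² + l/4)
(q(-305, -6) + 390351)*(-448560 + w(-666, 617)) = (-6 + 390351)*(-448560 + (¼)*(-666)*(1 - 24*(-666))) = 390345*(-448560 + (¼)*(-666)*(1 + 15984)) = 390345*(-448560 + (¼)*(-666)*15985) = 390345*(-448560 - 5323005/2) = 390345*(-6220125/2) = -2427994693125/2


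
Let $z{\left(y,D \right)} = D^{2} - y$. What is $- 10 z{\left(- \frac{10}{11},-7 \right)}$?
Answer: $- \frac{5490}{11} \approx -499.09$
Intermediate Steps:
$- 10 z{\left(- \frac{10}{11},-7 \right)} = - 10 \left(\left(-7\right)^{2} - - \frac{10}{11}\right) = - 10 \left(49 - \left(-10\right) \frac{1}{11}\right) = - 10 \left(49 - - \frac{10}{11}\right) = - 10 \left(49 + \frac{10}{11}\right) = \left(-10\right) \frac{549}{11} = - \frac{5490}{11}$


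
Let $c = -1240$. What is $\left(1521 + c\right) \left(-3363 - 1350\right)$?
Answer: $-1324353$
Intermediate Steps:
$\left(1521 + c\right) \left(-3363 - 1350\right) = \left(1521 - 1240\right) \left(-3363 - 1350\right) = 281 \left(-4713\right) = -1324353$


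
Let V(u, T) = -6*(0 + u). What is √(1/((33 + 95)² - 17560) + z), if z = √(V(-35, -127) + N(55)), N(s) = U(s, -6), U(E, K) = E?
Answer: √(-6 + 7056*√265)/84 ≈ 4.0346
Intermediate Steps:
N(s) = s
V(u, T) = -6*u
z = √265 (z = √(-6*(-35) + 55) = √(210 + 55) = √265 ≈ 16.279)
√(1/((33 + 95)² - 17560) + z) = √(1/((33 + 95)² - 17560) + √265) = √(1/(128² - 17560) + √265) = √(1/(16384 - 17560) + √265) = √(1/(-1176) + √265) = √(-1/1176 + √265)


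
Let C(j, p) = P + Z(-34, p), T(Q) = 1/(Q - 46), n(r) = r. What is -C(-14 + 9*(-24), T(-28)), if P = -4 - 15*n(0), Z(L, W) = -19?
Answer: 23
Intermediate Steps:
T(Q) = 1/(-46 + Q)
P = -4 (P = -4 - 15*0 = -4 + 0 = -4)
C(j, p) = -23 (C(j, p) = -4 - 19 = -23)
-C(-14 + 9*(-24), T(-28)) = -1*(-23) = 23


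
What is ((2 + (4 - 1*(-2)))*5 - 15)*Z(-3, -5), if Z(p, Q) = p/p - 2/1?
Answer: -25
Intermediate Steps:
Z(p, Q) = -1 (Z(p, Q) = 1 - 2*1 = 1 - 2 = -1)
((2 + (4 - 1*(-2)))*5 - 15)*Z(-3, -5) = ((2 + (4 - 1*(-2)))*5 - 15)*(-1) = ((2 + (4 + 2))*5 - 15)*(-1) = ((2 + 6)*5 - 15)*(-1) = (8*5 - 15)*(-1) = (40 - 15)*(-1) = 25*(-1) = -25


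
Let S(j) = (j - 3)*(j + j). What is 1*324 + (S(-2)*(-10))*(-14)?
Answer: 3124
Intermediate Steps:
S(j) = 2*j*(-3 + j) (S(j) = (-3 + j)*(2*j) = 2*j*(-3 + j))
1*324 + (S(-2)*(-10))*(-14) = 1*324 + ((2*(-2)*(-3 - 2))*(-10))*(-14) = 324 + ((2*(-2)*(-5))*(-10))*(-14) = 324 + (20*(-10))*(-14) = 324 - 200*(-14) = 324 + 2800 = 3124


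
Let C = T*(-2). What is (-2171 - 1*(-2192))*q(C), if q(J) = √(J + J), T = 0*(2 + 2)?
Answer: 0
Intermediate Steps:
T = 0 (T = 0*4 = 0)
C = 0 (C = 0*(-2) = 0)
q(J) = √2*√J (q(J) = √(2*J) = √2*√J)
(-2171 - 1*(-2192))*q(C) = (-2171 - 1*(-2192))*(√2*√0) = (-2171 + 2192)*(√2*0) = 21*0 = 0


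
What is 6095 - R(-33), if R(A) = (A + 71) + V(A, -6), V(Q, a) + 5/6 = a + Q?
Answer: 36581/6 ≈ 6096.8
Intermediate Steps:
V(Q, a) = -⅚ + Q + a (V(Q, a) = -⅚ + (a + Q) = -⅚ + (Q + a) = -⅚ + Q + a)
R(A) = 385/6 + 2*A (R(A) = (A + 71) + (-⅚ + A - 6) = (71 + A) + (-41/6 + A) = 385/6 + 2*A)
6095 - R(-33) = 6095 - (385/6 + 2*(-33)) = 6095 - (385/6 - 66) = 6095 - 1*(-11/6) = 6095 + 11/6 = 36581/6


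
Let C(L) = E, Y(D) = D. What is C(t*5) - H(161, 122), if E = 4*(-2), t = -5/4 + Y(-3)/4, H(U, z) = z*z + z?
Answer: -15014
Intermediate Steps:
H(U, z) = z + z² (H(U, z) = z² + z = z + z²)
t = -2 (t = -5/4 - 3/4 = -5*¼ - 3*¼ = -5/4 - ¾ = -2)
E = -8
C(L) = -8
C(t*5) - H(161, 122) = -8 - 122*(1 + 122) = -8 - 122*123 = -8 - 1*15006 = -8 - 15006 = -15014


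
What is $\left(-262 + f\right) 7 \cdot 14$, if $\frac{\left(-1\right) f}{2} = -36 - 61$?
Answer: $-6664$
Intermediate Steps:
$f = 194$ ($f = - 2 \left(-36 - 61\right) = \left(-2\right) \left(-97\right) = 194$)
$\left(-262 + f\right) 7 \cdot 14 = \left(-262 + 194\right) 7 \cdot 14 = \left(-68\right) 98 = -6664$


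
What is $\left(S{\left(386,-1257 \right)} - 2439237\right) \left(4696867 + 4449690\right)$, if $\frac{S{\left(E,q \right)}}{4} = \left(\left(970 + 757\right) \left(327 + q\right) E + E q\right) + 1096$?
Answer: $-22721963800838057$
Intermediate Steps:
$S{\left(E,q \right)} = 4384 + 4 E q + 4 E \left(564729 + 1727 q\right)$ ($S{\left(E,q \right)} = 4 \left(\left(\left(970 + 757\right) \left(327 + q\right) E + E q\right) + 1096\right) = 4 \left(\left(1727 \left(327 + q\right) E + E q\right) + 1096\right) = 4 \left(\left(\left(564729 + 1727 q\right) E + E q\right) + 1096\right) = 4 \left(\left(E \left(564729 + 1727 q\right) + E q\right) + 1096\right) = 4 \left(\left(E q + E \left(564729 + 1727 q\right)\right) + 1096\right) = 4 \left(1096 + E q + E \left(564729 + 1727 q\right)\right) = 4384 + 4 E q + 4 E \left(564729 + 1727 q\right)$)
$\left(S{\left(386,-1257 \right)} - 2439237\right) \left(4696867 + 4449690\right) = \left(\left(4384 + 2258916 \cdot 386 + 6912 \cdot 386 \left(-1257\right)\right) - 2439237\right) \left(4696867 + 4449690\right) = \left(\left(4384 + 871941576 - 3353716224\right) - 2439237\right) 9146557 = \left(-2481770264 - 2439237\right) 9146557 = \left(-2484209501\right) 9146557 = -22721963800838057$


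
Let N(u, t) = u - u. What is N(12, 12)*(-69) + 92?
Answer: 92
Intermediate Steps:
N(u, t) = 0
N(12, 12)*(-69) + 92 = 0*(-69) + 92 = 0 + 92 = 92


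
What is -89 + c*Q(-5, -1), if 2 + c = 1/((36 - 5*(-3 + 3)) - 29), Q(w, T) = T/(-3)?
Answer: -1882/21 ≈ -89.619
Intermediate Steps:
Q(w, T) = -T/3 (Q(w, T) = T*(-1/3) = -T/3)
c = -13/7 (c = -2 + 1/((36 - 5*(-3 + 3)) - 29) = -2 + 1/((36 - 5*0) - 29) = -2 + 1/((36 - 1*0) - 29) = -2 + 1/((36 + 0) - 29) = -2 + 1/(36 - 29) = -2 + 1/7 = -13/7 ≈ -1.8571)
-89 + c*Q(-5, -1) = -89 - (-13)*(-1)/21 = -89 - 13/7*1/3 = -89 - 13/21 = -1882/21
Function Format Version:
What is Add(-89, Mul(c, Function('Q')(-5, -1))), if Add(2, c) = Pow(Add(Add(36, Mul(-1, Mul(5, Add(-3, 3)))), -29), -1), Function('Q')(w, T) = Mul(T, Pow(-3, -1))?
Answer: Rational(-1882, 21) ≈ -89.619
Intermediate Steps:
Function('Q')(w, T) = Mul(Rational(-1, 3), T) (Function('Q')(w, T) = Mul(T, Rational(-1, 3)) = Mul(Rational(-1, 3), T))
c = Rational(-13, 7) (c = Add(-2, Pow(Add(Add(36, Mul(-1, Mul(5, Add(-3, 3)))), -29), -1)) = Add(-2, Pow(Add(Add(36, Mul(-1, Mul(5, 0))), -29), -1)) = Add(-2, Pow(Add(Add(36, Mul(-1, 0)), -29), -1)) = Add(-2, Pow(Add(Add(36, 0), -29), -1)) = Add(-2, Pow(Add(36, -29), -1)) = Add(-2, Pow(7, -1)) = Add(-2, Rational(1, 7)) = Rational(-13, 7) ≈ -1.8571)
Add(-89, Mul(c, Function('Q')(-5, -1))) = Add(-89, Mul(Rational(-13, 7), Mul(Rational(-1, 3), -1))) = Add(-89, Mul(Rational(-13, 7), Rational(1, 3))) = Add(-89, Rational(-13, 21)) = Rational(-1882, 21)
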